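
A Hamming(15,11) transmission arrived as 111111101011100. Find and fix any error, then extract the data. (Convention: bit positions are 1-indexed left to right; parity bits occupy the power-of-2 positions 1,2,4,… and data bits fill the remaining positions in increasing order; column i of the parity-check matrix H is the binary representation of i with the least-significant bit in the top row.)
Syndrome s = H · r^T (mod 2), r = 111111101011100:
  s[0] = (101010101010101)·(111111101011100) mod 2 = 1+0+1+0+1+0+1+0+1+0+1+0+1+0+0 mod 2 = 1
  s[1] = (011001100110011)·(111111101011100) mod 2 = 0+1+1+0+0+1+1+0+0+0+1+0+0+0+0 mod 2 = 1
  s[2] = (000111100001111)·(111111101011100) mod 2 = 0+0+0+1+1+1+1+0+0+0+0+1+1+0+0 mod 2 = 0
  s[3] = (000000011111111)·(111111101011100) mod 2 = 0+0+0+0+0+0+0+0+1+0+1+1+1+0+0 mod 2 = 0
Syndrome = 1100
Column 3 of H equals this syndrome → error at bit 3 (1-indexed).
Flip bit 3: 111111101011100 → 110111101011100
Extract data bits at positions {3,5,6,7,9,10,11,12,13,14,15}: 01111011100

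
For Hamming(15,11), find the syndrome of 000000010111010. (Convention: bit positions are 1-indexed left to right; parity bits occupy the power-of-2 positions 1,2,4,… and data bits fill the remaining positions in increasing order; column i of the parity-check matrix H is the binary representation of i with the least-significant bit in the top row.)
Syndrome s = H · r^T (mod 2), r = 000000010111010:
  s[0] = (101010101010101)·(000000010111010) mod 2 = 0+0+0+0+0+0+0+0+0+0+1+0+0+0+0 mod 2 = 1
  s[1] = (011001100110011)·(000000010111010) mod 2 = 0+0+0+0+0+0+0+0+0+1+1+0+0+1+0 mod 2 = 1
  s[2] = (000111100001111)·(000000010111010) mod 2 = 0+0+0+0+0+0+0+0+0+0+0+1+0+1+0 mod 2 = 0
  s[3] = (000000011111111)·(000000010111010) mod 2 = 0+0+0+0+0+0+0+1+0+1+1+1+0+1+0 mod 2 = 1
Syndrome = 1101
Non-zero syndrome: error at position 11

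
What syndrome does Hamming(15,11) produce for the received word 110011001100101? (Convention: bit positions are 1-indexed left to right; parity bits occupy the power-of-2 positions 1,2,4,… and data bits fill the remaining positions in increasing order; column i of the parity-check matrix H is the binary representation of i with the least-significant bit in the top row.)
Syndrome s = H · r^T (mod 2), r = 110011001100101:
  s[0] = (101010101010101)·(110011001100101) mod 2 = 1+0+0+0+1+0+0+0+1+0+0+0+1+0+1 mod 2 = 1
  s[1] = (011001100110011)·(110011001100101) mod 2 = 0+1+0+0+0+1+0+0+0+1+0+0+0+0+1 mod 2 = 0
  s[2] = (000111100001111)·(110011001100101) mod 2 = 0+0+0+0+1+1+0+0+0+0+0+0+1+0+1 mod 2 = 0
  s[3] = (000000011111111)·(110011001100101) mod 2 = 0+0+0+0+0+0+0+0+1+1+0+0+1+0+1 mod 2 = 0
Syndrome = 1000
Non-zero syndrome: error at position 1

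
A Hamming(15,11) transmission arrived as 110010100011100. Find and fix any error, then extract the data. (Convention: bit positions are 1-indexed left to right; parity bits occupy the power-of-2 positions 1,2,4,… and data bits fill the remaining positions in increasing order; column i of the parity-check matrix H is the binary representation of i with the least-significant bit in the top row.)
Syndrome s = H · r^T (mod 2), r = 110010100011100:
  s[0] = (101010101010101)·(110010100011100) mod 2 = 1+0+0+0+1+0+1+0+0+0+1+0+1+0+0 mod 2 = 1
  s[1] = (011001100110011)·(110010100011100) mod 2 = 0+1+0+0+0+0+1+0+0+0+1+0+0+0+0 mod 2 = 1
  s[2] = (000111100001111)·(110010100011100) mod 2 = 0+0+0+0+1+0+1+0+0+0+0+1+1+0+0 mod 2 = 0
  s[3] = (000000011111111)·(110010100011100) mod 2 = 0+0+0+0+0+0+0+0+0+0+1+1+1+0+0 mod 2 = 1
Syndrome = 1101
Column 11 of H equals this syndrome → error at bit 11 (1-indexed).
Flip bit 11: 110010100011100 → 110010100001100
Extract data bits at positions {3,5,6,7,9,10,11,12,13,14,15}: 01010001100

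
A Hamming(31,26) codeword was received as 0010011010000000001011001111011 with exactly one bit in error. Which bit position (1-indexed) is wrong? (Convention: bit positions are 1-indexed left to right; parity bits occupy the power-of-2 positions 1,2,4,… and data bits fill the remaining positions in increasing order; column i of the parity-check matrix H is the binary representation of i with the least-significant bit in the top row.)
Syndrome s = H · r^T (mod 2), r = 0010011010000000001011001111011:
  s[0] = (1010101010101010101010101010101)·(0010011010000000001011001111011) mod 2 = 0+0+1+0+0+0+1+0+1+0+0+0+0+0+0+0+0+0+1+0+1+0+0+0+1+0+1+0+0+0+1 mod 2 = 0
  s[1] = (0110011001100110011001100110011)·(0010011010000000001011001111011) mod 2 = 0+0+1+0+0+1+1+0+0+0+0+0+0+0+0+0+0+0+1+0+0+1+0+0+0+1+1+0+0+1+1 mod 2 = 1
  s[2] = (0001111000011110000111100001111)·(0010011010000000001011001111011) mod 2 = 0+0+0+0+0+1+1+0+0+0+0+0+0+0+0+0+0+0+0+0+1+1+0+0+0+0+0+1+0+1+1 mod 2 = 1
  s[3] = (0000000111111110000000011111111)·(0010011010000000001011001111011) mod 2 = 0+0+0+0+0+0+0+0+1+0+0+0+0+0+0+0+0+0+0+0+0+0+0+0+1+1+1+1+0+1+1 mod 2 = 1
  s[4] = (0000000000000001111111111111111)·(0010011010000000001011001111011) mod 2 = 0+0+0+0+0+0+0+0+0+0+0+0+0+0+0+0+0+0+1+0+1+1+0+0+1+1+1+1+0+1+1 mod 2 = 1
Syndrome = 01111
Column i of H is the binary representation of i, so the syndrome is the binary index of the flipped bit.
Read s = 01111 with s[0] as LSB: 0·2^0 + 1·2^1 + 1·2^2 + 1·2^3 + 1·2^4 = 30.
Error is at bit position 30.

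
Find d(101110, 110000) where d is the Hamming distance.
XOR = 011110, count of 1s = 4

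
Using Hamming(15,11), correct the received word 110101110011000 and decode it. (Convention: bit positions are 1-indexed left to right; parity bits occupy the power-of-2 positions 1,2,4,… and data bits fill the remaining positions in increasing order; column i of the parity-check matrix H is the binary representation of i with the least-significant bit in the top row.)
Syndrome s = H · r^T (mod 2), r = 110101110011000:
  s[0] = (101010101010101)·(110101110011000) mod 2 = 1+0+0+0+0+0+1+0+0+0+1+0+0+0+0 mod 2 = 1
  s[1] = (011001100110011)·(110101110011000) mod 2 = 0+1+0+0+0+1+1+0+0+0+1+0+0+0+0 mod 2 = 0
  s[2] = (000111100001111)·(110101110011000) mod 2 = 0+0+0+1+0+1+1+0+0+0+0+1+0+0+0 mod 2 = 0
  s[3] = (000000011111111)·(110101110011000) mod 2 = 0+0+0+0+0+0+0+1+0+0+1+1+0+0+0 mod 2 = 1
Syndrome = 1001
Column 9 of H equals this syndrome → error at bit 9 (1-indexed).
Flip bit 9: 110101110011000 → 110101111011000
Extract data bits at positions {3,5,6,7,9,10,11,12,13,14,15}: 00111011000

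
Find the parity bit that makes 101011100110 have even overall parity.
Sum of data bits: 1+0+1+0+1+1+1+0+0+1+1+0 = 7.
7 mod 2 = 1, so parity bit = 1.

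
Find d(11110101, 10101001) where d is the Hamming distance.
XOR = 01011100, count of 1s = 4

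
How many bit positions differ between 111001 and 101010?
XOR = 010011, count of 1s = 3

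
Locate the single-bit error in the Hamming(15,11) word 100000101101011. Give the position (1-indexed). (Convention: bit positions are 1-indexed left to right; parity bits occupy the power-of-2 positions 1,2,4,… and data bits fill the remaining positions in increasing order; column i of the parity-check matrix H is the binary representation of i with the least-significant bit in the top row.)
Syndrome s = H · r^T (mod 2), r = 100000101101011:
  s[0] = (101010101010101)·(100000101101011) mod 2 = 1+0+0+0+0+0+1+0+1+0+0+0+0+0+1 mod 2 = 0
  s[1] = (011001100110011)·(100000101101011) mod 2 = 0+0+0+0+0+0+1+0+0+1+0+0+0+1+1 mod 2 = 0
  s[2] = (000111100001111)·(100000101101011) mod 2 = 0+0+0+0+0+0+1+0+0+0+0+1+0+1+1 mod 2 = 0
  s[3] = (000000011111111)·(100000101101011) mod 2 = 0+0+0+0+0+0+0+0+1+1+0+1+0+1+1 mod 2 = 1
Syndrome = 0001
Column i of H is the binary representation of i, so the syndrome is the binary index of the flipped bit.
Read s = 0001 with s[0] as LSB: 0·2^0 + 0·2^1 + 0·2^2 + 1·2^3 = 8.
Error is at bit position 8.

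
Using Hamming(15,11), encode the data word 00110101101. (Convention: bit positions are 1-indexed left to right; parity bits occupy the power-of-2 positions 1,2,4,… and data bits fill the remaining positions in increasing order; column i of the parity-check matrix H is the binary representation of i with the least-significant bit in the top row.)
Codeword c = d · G (mod 2), d = 00110101101:
  c[0] = d·G[:,0] = (00110101101)·(11011010101) mod 2 = 0+0+0+1+0+0+0+0+1+0+1 mod 2 = 1
  c[1] = d·G[:,1] = (00110101101)·(10110110011) mod 2 = 0+0+1+1+0+1+0+0+0+0+1 mod 2 = 0
  c[2] = d·G[:,2] = (00110101101)·(10000000000) mod 2 = 0+0+0+0+0+0+0+0+0+0+0 mod 2 = 0
  c[3] = d·G[:,3] = (00110101101)·(01110001111) mod 2 = 0+0+1+1+0+0+0+1+1+0+1 mod 2 = 1
  c[4] = d·G[:,4] = (00110101101)·(01000000000) mod 2 = 0+0+0+0+0+0+0+0+0+0+0 mod 2 = 0
  c[5] = d·G[:,5] = (00110101101)·(00100000000) mod 2 = 0+0+1+0+0+0+0+0+0+0+0 mod 2 = 1
  c[6] = d·G[:,6] = (00110101101)·(00010000000) mod 2 = 0+0+0+1+0+0+0+0+0+0+0 mod 2 = 1
  c[7] = d·G[:,7] = (00110101101)·(00001111111) mod 2 = 0+0+0+0+0+1+0+1+1+0+1 mod 2 = 0
  c[8] = d·G[:,8] = (00110101101)·(00001000000) mod 2 = 0+0+0+0+0+0+0+0+0+0+0 mod 2 = 0
  c[9] = d·G[:,9] = (00110101101)·(00000100000) mod 2 = 0+0+0+0+0+1+0+0+0+0+0 mod 2 = 1
  c[10] = d·G[:,10] = (00110101101)·(00000010000) mod 2 = 0+0+0+0+0+0+0+0+0+0+0 mod 2 = 0
  c[11] = d·G[:,11] = (00110101101)·(00000001000) mod 2 = 0+0+0+0+0+0+0+1+0+0+0 mod 2 = 1
  c[12] = d·G[:,12] = (00110101101)·(00000000100) mod 2 = 0+0+0+0+0+0+0+0+1+0+0 mod 2 = 1
  c[13] = d·G[:,13] = (00110101101)·(00000000010) mod 2 = 0+0+0+0+0+0+0+0+0+0+0 mod 2 = 0
  c[14] = d·G[:,14] = (00110101101)·(00000000001) mod 2 = 0+0+0+0+0+0+0+0+0+0+1 mod 2 = 1
Codeword = 100101100101101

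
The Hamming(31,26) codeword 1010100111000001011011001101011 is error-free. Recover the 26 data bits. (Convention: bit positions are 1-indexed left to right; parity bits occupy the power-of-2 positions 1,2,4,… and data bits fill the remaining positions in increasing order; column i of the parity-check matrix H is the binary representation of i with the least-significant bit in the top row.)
Parity bits occupy power-of-2 positions; data bits are at positions {3,5,6,7,9,10,11,12,13,14,15,17,18,19,20,21,22,23,24,25,26,27,28,29,30,31} (1-indexed).
Extract: c[3]=1 c[5]=1 c[6]=0 c[7]=0 c[9]=1 c[10]=1 c[11]=0 c[12]=0 c[13]=0 c[14]=0 c[15]=0 c[17]=0 c[18]=1 c[19]=1 c[20]=0 c[21]=1 c[22]=1 c[23]=0 c[24]=0 c[25]=1 c[26]=1 c[27]=0 c[28]=1 c[29]=0 c[30]=1 c[31]=1
Data = 11001100000011011001101011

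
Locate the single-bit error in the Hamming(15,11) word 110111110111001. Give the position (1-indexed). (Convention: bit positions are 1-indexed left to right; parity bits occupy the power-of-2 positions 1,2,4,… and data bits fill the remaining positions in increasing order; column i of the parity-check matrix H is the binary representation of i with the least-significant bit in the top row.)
Syndrome s = H · r^T (mod 2), r = 110111110111001:
  s[0] = (101010101010101)·(110111110111001) mod 2 = 1+0+0+0+1+0+1+0+0+0+1+0+0+0+1 mod 2 = 1
  s[1] = (011001100110011)·(110111110111001) mod 2 = 0+1+0+0+0+1+1+0+0+1+1+0+0+0+1 mod 2 = 0
  s[2] = (000111100001111)·(110111110111001) mod 2 = 0+0+0+1+1+1+1+0+0+0+0+1+0+0+1 mod 2 = 0
  s[3] = (000000011111111)·(110111110111001) mod 2 = 0+0+0+0+0+0+0+1+0+1+1+1+0+0+1 mod 2 = 1
Syndrome = 1001
Column i of H is the binary representation of i, so the syndrome is the binary index of the flipped bit.
Read s = 1001 with s[0] as LSB: 1·2^0 + 0·2^1 + 0·2^2 + 1·2^3 = 9.
Error is at bit position 9.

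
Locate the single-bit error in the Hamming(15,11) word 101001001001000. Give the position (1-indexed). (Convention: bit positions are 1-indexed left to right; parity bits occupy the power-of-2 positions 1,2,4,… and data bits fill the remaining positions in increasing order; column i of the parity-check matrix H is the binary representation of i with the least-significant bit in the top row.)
Syndrome s = H · r^T (mod 2), r = 101001001001000:
  s[0] = (101010101010101)·(101001001001000) mod 2 = 1+0+1+0+0+0+0+0+1+0+0+0+0+0+0 mod 2 = 1
  s[1] = (011001100110011)·(101001001001000) mod 2 = 0+0+1+0+0+1+0+0+0+0+0+0+0+0+0 mod 2 = 0
  s[2] = (000111100001111)·(101001001001000) mod 2 = 0+0+0+0+0+1+0+0+0+0+0+1+0+0+0 mod 2 = 0
  s[3] = (000000011111111)·(101001001001000) mod 2 = 0+0+0+0+0+0+0+0+1+0+0+1+0+0+0 mod 2 = 0
Syndrome = 1000
Column i of H is the binary representation of i, so the syndrome is the binary index of the flipped bit.
Read s = 1000 with s[0] as LSB: 1·2^0 + 0·2^1 + 0·2^2 + 0·2^3 = 1.
Error is at bit position 1.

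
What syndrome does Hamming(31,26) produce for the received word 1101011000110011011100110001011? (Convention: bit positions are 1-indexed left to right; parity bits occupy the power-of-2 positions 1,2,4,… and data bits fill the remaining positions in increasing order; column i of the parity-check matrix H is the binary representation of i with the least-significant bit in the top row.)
Syndrome s = H · r^T (mod 2), r = 1101011000110011011100110001011:
  s[0] = (1010101010101010101010101010101)·(1101011000110011011100110001011) mod 2 = 1+0+0+0+0+0+1+0+0+0+1+0+0+0+1+0+0+0+1+0+0+0+1+0+0+0+0+0+0+0+1 mod 2 = 1
  s[1] = (0110011001100110011001100110011)·(1101011000110011011100110001011) mod 2 = 0+1+0+0+0+1+1+0+0+0+1+0+0+0+1+0+0+1+1+0+0+0+1+0+0+0+0+0+0+1+1 mod 2 = 0
  s[2] = (0001111000011110000111100001111)·(1101011000110011011100110001011) mod 2 = 0+0+0+1+0+1+1+0+0+0+0+1+0+0+1+0+0+0+0+1+0+0+1+0+0+0+0+1+0+1+1 mod 2 = 0
  s[3] = (0000000111111110000000011111111)·(1101011000110011011100110001011) mod 2 = 0+0+0+0+0+0+0+0+0+0+1+1+0+0+1+0+0+0+0+0+0+0+0+1+0+0+0+1+0+1+1 mod 2 = 1
  s[4] = (0000000000000001111111111111111)·(1101011000110011011100110001011) mod 2 = 0+0+0+0+0+0+0+0+0+0+0+0+0+0+0+1+0+1+1+1+0+0+1+1+0+0+0+1+0+1+1 mod 2 = 1
Syndrome = 10011
Non-zero syndrome: error at position 25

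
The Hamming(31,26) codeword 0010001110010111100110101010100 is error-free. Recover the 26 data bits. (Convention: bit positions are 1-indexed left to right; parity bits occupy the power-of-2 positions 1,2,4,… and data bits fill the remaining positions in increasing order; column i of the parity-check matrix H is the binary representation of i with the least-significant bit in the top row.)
Parity bits occupy power-of-2 positions; data bits are at positions {3,5,6,7,9,10,11,12,13,14,15,17,18,19,20,21,22,23,24,25,26,27,28,29,30,31} (1-indexed).
Extract: c[3]=1 c[5]=0 c[6]=0 c[7]=1 c[9]=1 c[10]=0 c[11]=0 c[12]=1 c[13]=0 c[14]=1 c[15]=1 c[17]=1 c[18]=0 c[19]=0 c[20]=1 c[21]=1 c[22]=0 c[23]=1 c[24]=0 c[25]=1 c[26]=0 c[27]=1 c[28]=0 c[29]=1 c[30]=0 c[31]=0
Data = 10011001011100110101010100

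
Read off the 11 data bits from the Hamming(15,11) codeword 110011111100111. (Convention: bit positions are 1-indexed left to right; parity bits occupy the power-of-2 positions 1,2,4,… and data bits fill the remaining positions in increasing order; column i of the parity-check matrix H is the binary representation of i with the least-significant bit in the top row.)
Parity bits occupy power-of-2 positions; data bits are at positions {3,5,6,7,9,10,11,12,13,14,15} (1-indexed).
Extract: c[3]=0 c[5]=1 c[6]=1 c[7]=1 c[9]=1 c[10]=1 c[11]=0 c[12]=0 c[13]=1 c[14]=1 c[15]=1
Data = 01111100111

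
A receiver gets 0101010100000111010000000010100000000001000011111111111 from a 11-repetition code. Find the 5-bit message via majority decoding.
Split into 11-bit blocks and majority-vote each:
  block 1 = 01010101000: 4 ones, 7 zeros → 0
  block 2 = 00111010000: 4 ones, 7 zeros → 0
  block 3 = 00001010000: 2 ones, 9 zeros → 0
  block 4 = 00000010000: 1 ones, 10 zeros → 0
  block 5 = 11111111111: 11 ones, 0 zeros → 1
Decoded = 00001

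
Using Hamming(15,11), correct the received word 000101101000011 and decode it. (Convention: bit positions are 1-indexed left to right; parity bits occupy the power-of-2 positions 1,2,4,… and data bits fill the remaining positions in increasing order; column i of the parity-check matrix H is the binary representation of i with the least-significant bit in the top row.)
Syndrome s = H · r^T (mod 2), r = 000101101000011:
  s[0] = (101010101010101)·(000101101000011) mod 2 = 0+0+0+0+0+0+1+0+1+0+0+0+0+0+1 mod 2 = 1
  s[1] = (011001100110011)·(000101101000011) mod 2 = 0+0+0+0+0+1+1+0+0+0+0+0+0+1+1 mod 2 = 0
  s[2] = (000111100001111)·(000101101000011) mod 2 = 0+0+0+1+0+1+1+0+0+0+0+0+0+1+1 mod 2 = 1
  s[3] = (000000011111111)·(000101101000011) mod 2 = 0+0+0+0+0+0+0+0+1+0+0+0+0+1+1 mod 2 = 1
Syndrome = 1011
Column 13 of H equals this syndrome → error at bit 13 (1-indexed).
Flip bit 13: 000101101000011 → 000101101000111
Extract data bits at positions {3,5,6,7,9,10,11,12,13,14,15}: 00111000111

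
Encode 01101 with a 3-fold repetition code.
Repeat each bit 3× and concatenate:
0→000  1→111  1→111  0→000  1→111
Codeword = 000111111000111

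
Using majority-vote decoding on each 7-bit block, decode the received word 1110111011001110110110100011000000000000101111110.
Split into 7-bit blocks and majority-vote each:
  block 1 = 1110111: 6 ones, 1 zeros → 1
  block 2 = 0110011: 4 ones, 3 zeros → 1
  block 3 = 1011011: 5 ones, 2 zeros → 1
  block 4 = 0100011: 3 ones, 4 zeros → 0
  block 5 = 0000000: 0 ones, 7 zeros → 0
  block 6 = 0000010: 1 ones, 6 zeros → 0
  block 7 = 1111110: 6 ones, 1 zeros → 1
Decoded = 1110001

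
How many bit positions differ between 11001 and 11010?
XOR = 00011, count of 1s = 2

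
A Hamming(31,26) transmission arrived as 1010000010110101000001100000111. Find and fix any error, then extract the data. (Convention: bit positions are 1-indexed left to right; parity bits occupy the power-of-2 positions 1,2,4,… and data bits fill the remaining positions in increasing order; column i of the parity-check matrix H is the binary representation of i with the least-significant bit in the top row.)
Syndrome s = H · r^T (mod 2), r = 1010000010110101000001100000111:
  s[0] = (1010101010101010101010101010101)·(1010000010110101000001100000111) mod 2 = 1+0+1+0+0+0+0+0+1+0+1+0+0+0+0+0+0+0+0+0+0+0+1+0+0+0+0+0+1+0+1 mod 2 = 1
  s[1] = (0110011001100110011001100110011)·(1010000010110101000001100000111) mod 2 = 0+0+1+0+0+0+0+0+0+0+1+0+0+1+0+0+0+0+0+0+0+1+1+0+0+0+0+0+0+1+1 mod 2 = 1
  s[2] = (0001111000011110000111100001111)·(1010000010110101000001100000111) mod 2 = 0+0+0+0+0+0+0+0+0+0+0+1+0+1+0+0+0+0+0+0+0+1+1+0+0+0+0+0+1+1+1 mod 2 = 1
  s[3] = (0000000111111110000000011111111)·(1010000010110101000001100000111) mod 2 = 0+0+0+0+0+0+0+0+1+0+1+1+0+1+0+0+0+0+0+0+0+0+0+0+0+0+0+0+1+1+1 mod 2 = 1
  s[4] = (0000000000000001111111111111111)·(1010000010110101000001100000111) mod 2 = 0+0+0+0+0+0+0+0+0+0+0+0+0+0+0+1+0+0+0+0+0+1+1+0+0+0+0+0+1+1+1 mod 2 = 0
Syndrome = 11110
Column 15 of H equals this syndrome → error at bit 15 (1-indexed).
Flip bit 15: 1010000010110101000001100000111 → 1010000010110111000001100000111
Extract data bits at positions {3,5,6,7,9,10,11,12,13,14,15,17,18,19,20,21,22,23,24,25,26,27,28,29,30,31}: 10001011011000001100000111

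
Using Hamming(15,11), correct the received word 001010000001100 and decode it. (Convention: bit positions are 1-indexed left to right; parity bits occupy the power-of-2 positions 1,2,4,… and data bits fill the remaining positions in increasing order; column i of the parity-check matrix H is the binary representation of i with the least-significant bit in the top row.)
Syndrome s = H · r^T (mod 2), r = 001010000001100:
  s[0] = (101010101010101)·(001010000001100) mod 2 = 0+0+1+0+1+0+0+0+0+0+0+0+1+0+0 mod 2 = 1
  s[1] = (011001100110011)·(001010000001100) mod 2 = 0+0+1+0+0+0+0+0+0+0+0+0+0+0+0 mod 2 = 1
  s[2] = (000111100001111)·(001010000001100) mod 2 = 0+0+0+0+1+0+0+0+0+0+0+1+1+0+0 mod 2 = 1
  s[3] = (000000011111111)·(001010000001100) mod 2 = 0+0+0+0+0+0+0+0+0+0+0+1+1+0+0 mod 2 = 0
Syndrome = 1110
Column 7 of H equals this syndrome → error at bit 7 (1-indexed).
Flip bit 7: 001010000001100 → 001010100001100
Extract data bits at positions {3,5,6,7,9,10,11,12,13,14,15}: 11010001100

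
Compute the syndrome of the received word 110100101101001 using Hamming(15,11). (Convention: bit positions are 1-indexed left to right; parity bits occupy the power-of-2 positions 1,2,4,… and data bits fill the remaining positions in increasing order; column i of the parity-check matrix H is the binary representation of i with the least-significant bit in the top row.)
Syndrome s = H · r^T (mod 2), r = 110100101101001:
  s[0] = (101010101010101)·(110100101101001) mod 2 = 1+0+0+0+0+0+1+0+1+0+0+0+0+0+1 mod 2 = 0
  s[1] = (011001100110011)·(110100101101001) mod 2 = 0+1+0+0+0+0+1+0+0+1+0+0+0+0+1 mod 2 = 0
  s[2] = (000111100001111)·(110100101101001) mod 2 = 0+0+0+1+0+0+1+0+0+0+0+1+0+0+1 mod 2 = 0
  s[3] = (000000011111111)·(110100101101001) mod 2 = 0+0+0+0+0+0+0+0+1+1+0+1+0+0+1 mod 2 = 0
Syndrome = 0000
s = 0: no error detected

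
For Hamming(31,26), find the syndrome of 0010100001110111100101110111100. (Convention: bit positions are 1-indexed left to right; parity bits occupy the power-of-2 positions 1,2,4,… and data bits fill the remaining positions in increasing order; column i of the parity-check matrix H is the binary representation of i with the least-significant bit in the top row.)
Syndrome s = H · r^T (mod 2), r = 0010100001110111100101110111100:
  s[0] = (1010101010101010101010101010101)·(0010100001110111100101110111100) mod 2 = 0+0+1+0+1+0+0+0+0+0+1+0+0+0+1+0+1+0+0+0+0+0+1+0+0+0+1+0+1+0+0 mod 2 = 0
  s[1] = (0110011001100110011001100110011)·(0010100001110111100101110111100) mod 2 = 0+0+1+0+0+0+0+0+0+1+1+0+0+1+1+0+0+0+0+0+0+1+1+0+0+1+1+0+0+0+0 mod 2 = 1
  s[2] = (0001111000011110000111100001111)·(0010100001110111100101110111100) mod 2 = 0+0+0+0+1+0+0+0+0+0+0+1+0+1+1+0+0+0+0+1+0+1+1+0+0+0+0+1+1+0+0 mod 2 = 1
  s[3] = (0000000111111110000000011111111)·(0010100001110111100101110111100) mod 2 = 0+0+0+0+0+0+0+0+0+1+1+1+0+1+1+0+0+0+0+0+0+0+0+1+0+1+1+1+1+0+0 mod 2 = 0
  s[4] = (0000000000000001111111111111111)·(0010100001110111100101110111100) mod 2 = 0+0+0+0+0+0+0+0+0+0+0+0+0+0+0+1+1+0+0+1+0+1+1+1+0+1+1+1+1+0+0 mod 2 = 0
Syndrome = 01100
Non-zero syndrome: error at position 6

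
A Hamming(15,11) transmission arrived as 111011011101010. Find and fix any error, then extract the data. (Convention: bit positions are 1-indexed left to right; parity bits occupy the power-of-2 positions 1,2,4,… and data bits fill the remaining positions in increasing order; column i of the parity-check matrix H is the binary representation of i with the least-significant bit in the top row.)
Syndrome s = H · r^T (mod 2), r = 111011011101010:
  s[0] = (101010101010101)·(111011011101010) mod 2 = 1+0+1+0+1+0+0+0+1+0+0+0+0+0+0 mod 2 = 0
  s[1] = (011001100110011)·(111011011101010) mod 2 = 0+1+1+0+0+1+0+0+0+1+0+0+0+1+0 mod 2 = 1
  s[2] = (000111100001111)·(111011011101010) mod 2 = 0+0+0+0+1+1+0+0+0+0+0+1+0+1+0 mod 2 = 0
  s[3] = (000000011111111)·(111011011101010) mod 2 = 0+0+0+0+0+0+0+1+1+1+0+1+0+1+0 mod 2 = 1
Syndrome = 0101
Column 10 of H equals this syndrome → error at bit 10 (1-indexed).
Flip bit 10: 111011011101010 → 111011011001010
Extract data bits at positions {3,5,6,7,9,10,11,12,13,14,15}: 11101001010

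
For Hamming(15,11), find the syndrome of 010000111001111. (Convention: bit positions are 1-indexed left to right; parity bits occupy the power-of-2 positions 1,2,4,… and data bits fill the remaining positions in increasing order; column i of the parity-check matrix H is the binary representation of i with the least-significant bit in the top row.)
Syndrome s = H · r^T (mod 2), r = 010000111001111:
  s[0] = (101010101010101)·(010000111001111) mod 2 = 0+0+0+0+0+0+1+0+1+0+0+0+1+0+1 mod 2 = 0
  s[1] = (011001100110011)·(010000111001111) mod 2 = 0+1+0+0+0+0+1+0+0+0+0+0+0+1+1 mod 2 = 0
  s[2] = (000111100001111)·(010000111001111) mod 2 = 0+0+0+0+0+0+1+0+0+0+0+1+1+1+1 mod 2 = 1
  s[3] = (000000011111111)·(010000111001111) mod 2 = 0+0+0+0+0+0+0+1+1+0+0+1+1+1+1 mod 2 = 0
Syndrome = 0010
Non-zero syndrome: error at position 4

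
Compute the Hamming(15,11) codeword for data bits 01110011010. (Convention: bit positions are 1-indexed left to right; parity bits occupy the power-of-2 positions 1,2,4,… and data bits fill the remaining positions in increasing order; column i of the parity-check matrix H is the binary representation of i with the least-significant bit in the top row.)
Codeword c = d · G (mod 2), d = 01110011010:
  c[0] = d·G[:,0] = (01110011010)·(11011010101) mod 2 = 0+1+0+1+0+0+1+0+0+0+0 mod 2 = 1
  c[1] = d·G[:,1] = (01110011010)·(10110110011) mod 2 = 0+0+1+1+0+0+1+0+0+1+0 mod 2 = 0
  c[2] = d·G[:,2] = (01110011010)·(10000000000) mod 2 = 0+0+0+0+0+0+0+0+0+0+0 mod 2 = 0
  c[3] = d·G[:,3] = (01110011010)·(01110001111) mod 2 = 0+1+1+1+0+0+0+1+0+1+0 mod 2 = 1
  c[4] = d·G[:,4] = (01110011010)·(01000000000) mod 2 = 0+1+0+0+0+0+0+0+0+0+0 mod 2 = 1
  c[5] = d·G[:,5] = (01110011010)·(00100000000) mod 2 = 0+0+1+0+0+0+0+0+0+0+0 mod 2 = 1
  c[6] = d·G[:,6] = (01110011010)·(00010000000) mod 2 = 0+0+0+1+0+0+0+0+0+0+0 mod 2 = 1
  c[7] = d·G[:,7] = (01110011010)·(00001111111) mod 2 = 0+0+0+0+0+0+1+1+0+1+0 mod 2 = 1
  c[8] = d·G[:,8] = (01110011010)·(00001000000) mod 2 = 0+0+0+0+0+0+0+0+0+0+0 mod 2 = 0
  c[9] = d·G[:,9] = (01110011010)·(00000100000) mod 2 = 0+0+0+0+0+0+0+0+0+0+0 mod 2 = 0
  c[10] = d·G[:,10] = (01110011010)·(00000010000) mod 2 = 0+0+0+0+0+0+1+0+0+0+0 mod 2 = 1
  c[11] = d·G[:,11] = (01110011010)·(00000001000) mod 2 = 0+0+0+0+0+0+0+1+0+0+0 mod 2 = 1
  c[12] = d·G[:,12] = (01110011010)·(00000000100) mod 2 = 0+0+0+0+0+0+0+0+0+0+0 mod 2 = 0
  c[13] = d·G[:,13] = (01110011010)·(00000000010) mod 2 = 0+0+0+0+0+0+0+0+0+1+0 mod 2 = 1
  c[14] = d·G[:,14] = (01110011010)·(00000000001) mod 2 = 0+0+0+0+0+0+0+0+0+0+0 mod 2 = 0
Codeword = 100111110011010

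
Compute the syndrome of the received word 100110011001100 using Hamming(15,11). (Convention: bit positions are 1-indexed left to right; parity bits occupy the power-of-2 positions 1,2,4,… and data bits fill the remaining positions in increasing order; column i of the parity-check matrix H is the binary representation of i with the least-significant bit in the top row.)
Syndrome s = H · r^T (mod 2), r = 100110011001100:
  s[0] = (101010101010101)·(100110011001100) mod 2 = 1+0+0+0+1+0+0+0+1+0+0+0+1+0+0 mod 2 = 0
  s[1] = (011001100110011)·(100110011001100) mod 2 = 0+0+0+0+0+0+0+0+0+0+0+0+0+0+0 mod 2 = 0
  s[2] = (000111100001111)·(100110011001100) mod 2 = 0+0+0+1+1+0+0+0+0+0+0+1+1+0+0 mod 2 = 0
  s[3] = (000000011111111)·(100110011001100) mod 2 = 0+0+0+0+0+0+0+1+1+0+0+1+1+0+0 mod 2 = 0
Syndrome = 0000
s = 0: no error detected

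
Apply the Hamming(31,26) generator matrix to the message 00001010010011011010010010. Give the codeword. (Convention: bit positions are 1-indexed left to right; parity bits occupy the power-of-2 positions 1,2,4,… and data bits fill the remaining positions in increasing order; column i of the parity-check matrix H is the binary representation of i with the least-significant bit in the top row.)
Codeword c = d · G (mod 2), d = 00001010010011011010010010:
  c[0] = d·G[:,0] = (00001010010011011010010010)·(11011010101101010101010101) mod 2 = 0+0+0+0+1+0+1+0+0+0+0+0+0+1+0+1+0+0+0+0+0+1+0+0+0+0 mod 2 = 1
  c[1] = d·G[:,1] = (00001010010011011010010010)·(10110110011011001100110011) mod 2 = 0+0+0+0+0+0+1+0+0+1+0+0+1+1+0+0+1+0+0+0+0+1+0+0+1+0 mod 2 = 1
  c[2] = d·G[:,2] = (00001010010011011010010010)·(10000000000000000000000000) mod 2 = 0+0+0+0+0+0+0+0+0+0+0+0+0+0+0+0+0+0+0+0+0+0+0+0+0+0 mod 2 = 0
  c[3] = d·G[:,3] = (00001010010011011010010010)·(01110001111000111100001111) mod 2 = 0+0+0+0+0+0+0+0+0+1+0+0+0+0+0+1+1+0+0+0+0+0+0+0+1+0 mod 2 = 0
  c[4] = d·G[:,4] = (00001010010011011010010010)·(01000000000000000000000000) mod 2 = 0+0+0+0+0+0+0+0+0+0+0+0+0+0+0+0+0+0+0+0+0+0+0+0+0+0 mod 2 = 0
  c[5] = d·G[:,5] = (00001010010011011010010010)·(00100000000000000000000000) mod 2 = 0+0+0+0+0+0+0+0+0+0+0+0+0+0+0+0+0+0+0+0+0+0+0+0+0+0 mod 2 = 0
  c[6] = d·G[:,6] = (00001010010011011010010010)·(00010000000000000000000000) mod 2 = 0+0+0+0+0+0+0+0+0+0+0+0+0+0+0+0+0+0+0+0+0+0+0+0+0+0 mod 2 = 0
  c[7] = d·G[:,7] = (00001010010011011010010010)·(00001111111000000011111111) mod 2 = 0+0+0+0+1+0+1+0+0+1+0+0+0+0+0+0+0+0+1+0+0+1+0+0+1+0 mod 2 = 0
  c[8] = d·G[:,8] = (00001010010011011010010010)·(00001000000000000000000000) mod 2 = 0+0+0+0+1+0+0+0+0+0+0+0+0+0+0+0+0+0+0+0+0+0+0+0+0+0 mod 2 = 1
  c[9] = d·G[:,9] = (00001010010011011010010010)·(00000100000000000000000000) mod 2 = 0+0+0+0+0+0+0+0+0+0+0+0+0+0+0+0+0+0+0+0+0+0+0+0+0+0 mod 2 = 0
  c[10] = d·G[:,10] = (00001010010011011010010010)·(00000010000000000000000000) mod 2 = 0+0+0+0+0+0+1+0+0+0+0+0+0+0+0+0+0+0+0+0+0+0+0+0+0+0 mod 2 = 1
  c[11] = d·G[:,11] = (00001010010011011010010010)·(00000001000000000000000000) mod 2 = 0+0+0+0+0+0+0+0+0+0+0+0+0+0+0+0+0+0+0+0+0+0+0+0+0+0 mod 2 = 0
  c[12] = d·G[:,12] = (00001010010011011010010010)·(00000000100000000000000000) mod 2 = 0+0+0+0+0+0+0+0+0+0+0+0+0+0+0+0+0+0+0+0+0+0+0+0+0+0 mod 2 = 0
  c[13] = d·G[:,13] = (00001010010011011010010010)·(00000000010000000000000000) mod 2 = 0+0+0+0+0+0+0+0+0+1+0+0+0+0+0+0+0+0+0+0+0+0+0+0+0+0 mod 2 = 1
  c[14] = d·G[:,14] = (00001010010011011010010010)·(00000000001000000000000000) mod 2 = 0+0+0+0+0+0+0+0+0+0+0+0+0+0+0+0+0+0+0+0+0+0+0+0+0+0 mod 2 = 0
  c[15] = d·G[:,15] = (00001010010011011010010010)·(00000000000111111111111111) mod 2 = 0+0+0+0+0+0+0+0+0+0+0+0+1+1+0+1+1+0+1+0+0+1+0+0+1+0 mod 2 = 1
  c[16] = d·G[:,16] = (00001010010011011010010010)·(00000000000100000000000000) mod 2 = 0+0+0+0+0+0+0+0+0+0+0+0+0+0+0+0+0+0+0+0+0+0+0+0+0+0 mod 2 = 0
  c[17] = d·G[:,17] = (00001010010011011010010010)·(00000000000010000000000000) mod 2 = 0+0+0+0+0+0+0+0+0+0+0+0+1+0+0+0+0+0+0+0+0+0+0+0+0+0 mod 2 = 1
  c[18] = d·G[:,18] = (00001010010011011010010010)·(00000000000001000000000000) mod 2 = 0+0+0+0+0+0+0+0+0+0+0+0+0+1+0+0+0+0+0+0+0+0+0+0+0+0 mod 2 = 1
  c[19] = d·G[:,19] = (00001010010011011010010010)·(00000000000000100000000000) mod 2 = 0+0+0+0+0+0+0+0+0+0+0+0+0+0+0+0+0+0+0+0+0+0+0+0+0+0 mod 2 = 0
  c[20] = d·G[:,20] = (00001010010011011010010010)·(00000000000000010000000000) mod 2 = 0+0+0+0+0+0+0+0+0+0+0+0+0+0+0+1+0+0+0+0+0+0+0+0+0+0 mod 2 = 1
  c[21] = d·G[:,21] = (00001010010011011010010010)·(00000000000000001000000000) mod 2 = 0+0+0+0+0+0+0+0+0+0+0+0+0+0+0+0+1+0+0+0+0+0+0+0+0+0 mod 2 = 1
  c[22] = d·G[:,22] = (00001010010011011010010010)·(00000000000000000100000000) mod 2 = 0+0+0+0+0+0+0+0+0+0+0+0+0+0+0+0+0+0+0+0+0+0+0+0+0+0 mod 2 = 0
  c[23] = d·G[:,23] = (00001010010011011010010010)·(00000000000000000010000000) mod 2 = 0+0+0+0+0+0+0+0+0+0+0+0+0+0+0+0+0+0+1+0+0+0+0+0+0+0 mod 2 = 1
  c[24] = d·G[:,24] = (00001010010011011010010010)·(00000000000000000001000000) mod 2 = 0+0+0+0+0+0+0+0+0+0+0+0+0+0+0+0+0+0+0+0+0+0+0+0+0+0 mod 2 = 0
  c[25] = d·G[:,25] = (00001010010011011010010010)·(00000000000000000000100000) mod 2 = 0+0+0+0+0+0+0+0+0+0+0+0+0+0+0+0+0+0+0+0+0+0+0+0+0+0 mod 2 = 0
  c[26] = d·G[:,26] = (00001010010011011010010010)·(00000000000000000000010000) mod 2 = 0+0+0+0+0+0+0+0+0+0+0+0+0+0+0+0+0+0+0+0+0+1+0+0+0+0 mod 2 = 1
  c[27] = d·G[:,27] = (00001010010011011010010010)·(00000000000000000000001000) mod 2 = 0+0+0+0+0+0+0+0+0+0+0+0+0+0+0+0+0+0+0+0+0+0+0+0+0+0 mod 2 = 0
  c[28] = d·G[:,28] = (00001010010011011010010010)·(00000000000000000000000100) mod 2 = 0+0+0+0+0+0+0+0+0+0+0+0+0+0+0+0+0+0+0+0+0+0+0+0+0+0 mod 2 = 0
  c[29] = d·G[:,29] = (00001010010011011010010010)·(00000000000000000000000010) mod 2 = 0+0+0+0+0+0+0+0+0+0+0+0+0+0+0+0+0+0+0+0+0+0+0+0+1+0 mod 2 = 1
  c[30] = d·G[:,30] = (00001010010011011010010010)·(00000000000000000000000001) mod 2 = 0+0+0+0+0+0+0+0+0+0+0+0+0+0+0+0+0+0+0+0+0+0+0+0+0+0 mod 2 = 0
Codeword = 1100000010100101011011010010010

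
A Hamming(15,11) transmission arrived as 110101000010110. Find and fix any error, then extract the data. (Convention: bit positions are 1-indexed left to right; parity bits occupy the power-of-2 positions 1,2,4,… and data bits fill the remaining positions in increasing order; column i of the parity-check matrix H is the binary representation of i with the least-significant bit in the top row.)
Syndrome s = H · r^T (mod 2), r = 110101000010110:
  s[0] = (101010101010101)·(110101000010110) mod 2 = 1+0+0+0+0+0+0+0+0+0+1+0+1+0+0 mod 2 = 1
  s[1] = (011001100110011)·(110101000010110) mod 2 = 0+1+0+0+0+1+0+0+0+0+1+0+0+1+0 mod 2 = 0
  s[2] = (000111100001111)·(110101000010110) mod 2 = 0+0+0+1+0+1+0+0+0+0+0+0+1+1+0 mod 2 = 0
  s[3] = (000000011111111)·(110101000010110) mod 2 = 0+0+0+0+0+0+0+0+0+0+1+0+1+1+0 mod 2 = 1
Syndrome = 1001
Column 9 of H equals this syndrome → error at bit 9 (1-indexed).
Flip bit 9: 110101000010110 → 110101001010110
Extract data bits at positions {3,5,6,7,9,10,11,12,13,14,15}: 00101010110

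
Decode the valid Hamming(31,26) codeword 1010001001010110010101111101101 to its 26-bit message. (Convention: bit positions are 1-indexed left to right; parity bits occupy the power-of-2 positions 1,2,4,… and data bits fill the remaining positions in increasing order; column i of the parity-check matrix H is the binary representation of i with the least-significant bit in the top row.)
Parity bits occupy power-of-2 positions; data bits are at positions {3,5,6,7,9,10,11,12,13,14,15,17,18,19,20,21,22,23,24,25,26,27,28,29,30,31} (1-indexed).
Extract: c[3]=1 c[5]=0 c[6]=0 c[7]=1 c[9]=0 c[10]=1 c[11]=0 c[12]=1 c[13]=0 c[14]=1 c[15]=1 c[17]=0 c[18]=1 c[19]=0 c[20]=1 c[21]=0 c[22]=1 c[23]=1 c[24]=1 c[25]=1 c[26]=1 c[27]=0 c[28]=1 c[29]=1 c[30]=0 c[31]=1
Data = 10010101011010101111101101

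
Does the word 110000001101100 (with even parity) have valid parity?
Sum of all bits: 1+1+0+0+0+0+0+0+1+1+0+1+1+0+0 = 6; 6 mod 2 = 0. Result is 0 → valid parity.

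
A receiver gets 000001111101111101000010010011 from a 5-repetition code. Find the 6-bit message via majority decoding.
Split into 5-bit blocks and majority-vote each:
  block 1 = 00000: 0 ones, 5 zeros → 0
  block 2 = 11111: 5 ones, 0 zeros → 1
  block 3 = 01111: 4 ones, 1 zeros → 1
  block 4 = 10100: 2 ones, 3 zeros → 0
  block 5 = 00100: 1 ones, 4 zeros → 0
  block 6 = 10011: 3 ones, 2 zeros → 1
Decoded = 011001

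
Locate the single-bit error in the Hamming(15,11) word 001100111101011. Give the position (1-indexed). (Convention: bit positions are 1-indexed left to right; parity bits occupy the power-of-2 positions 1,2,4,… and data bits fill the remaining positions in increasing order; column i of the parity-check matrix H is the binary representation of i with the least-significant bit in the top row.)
Syndrome s = H · r^T (mod 2), r = 001100111101011:
  s[0] = (101010101010101)·(001100111101011) mod 2 = 0+0+1+0+0+0+1+0+1+0+0+0+0+0+1 mod 2 = 0
  s[1] = (011001100110011)·(001100111101011) mod 2 = 0+0+1+0+0+0+1+0+0+1+0+0+0+1+1 mod 2 = 1
  s[2] = (000111100001111)·(001100111101011) mod 2 = 0+0+0+1+0+0+1+0+0+0+0+1+0+1+1 mod 2 = 1
  s[3] = (000000011111111)·(001100111101011) mod 2 = 0+0+0+0+0+0+0+1+1+1+0+1+0+1+1 mod 2 = 0
Syndrome = 0110
Column i of H is the binary representation of i, so the syndrome is the binary index of the flipped bit.
Read s = 0110 with s[0] as LSB: 0·2^0 + 1·2^1 + 1·2^2 + 0·2^3 = 6.
Error is at bit position 6.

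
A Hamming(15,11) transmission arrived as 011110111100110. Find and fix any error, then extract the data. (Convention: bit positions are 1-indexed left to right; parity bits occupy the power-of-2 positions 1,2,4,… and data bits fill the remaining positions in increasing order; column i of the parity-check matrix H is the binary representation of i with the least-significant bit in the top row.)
Syndrome s = H · r^T (mod 2), r = 011110111100110:
  s[0] = (101010101010101)·(011110111100110) mod 2 = 0+0+1+0+1+0+1+0+1+0+0+0+1+0+0 mod 2 = 1
  s[1] = (011001100110011)·(011110111100110) mod 2 = 0+1+1+0+0+0+1+0+0+1+0+0+0+1+0 mod 2 = 1
  s[2] = (000111100001111)·(011110111100110) mod 2 = 0+0+0+1+1+0+1+0+0+0+0+0+1+1+0 mod 2 = 1
  s[3] = (000000011111111)·(011110111100110) mod 2 = 0+0+0+0+0+0+0+1+1+1+0+0+1+1+0 mod 2 = 1
Syndrome = 1111
Column 15 of H equals this syndrome → error at bit 15 (1-indexed).
Flip bit 15: 011110111100110 → 011110111100111
Extract data bits at positions {3,5,6,7,9,10,11,12,13,14,15}: 11011100111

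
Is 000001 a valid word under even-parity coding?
Sum of all bits: 0+0+0+0+0+1 = 1; 1 mod 2 = 1. Result is 1 → parity error detected.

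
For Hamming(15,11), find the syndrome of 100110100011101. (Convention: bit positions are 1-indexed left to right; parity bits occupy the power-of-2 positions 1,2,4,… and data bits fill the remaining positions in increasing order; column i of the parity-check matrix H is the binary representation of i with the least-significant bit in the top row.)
Syndrome s = H · r^T (mod 2), r = 100110100011101:
  s[0] = (101010101010101)·(100110100011101) mod 2 = 1+0+0+0+1+0+1+0+0+0+1+0+1+0+1 mod 2 = 0
  s[1] = (011001100110011)·(100110100011101) mod 2 = 0+0+0+0+0+0+1+0+0+0+1+0+0+0+1 mod 2 = 1
  s[2] = (000111100001111)·(100110100011101) mod 2 = 0+0+0+1+1+0+1+0+0+0+0+1+1+0+1 mod 2 = 0
  s[3] = (000000011111111)·(100110100011101) mod 2 = 0+0+0+0+0+0+0+0+0+0+1+1+1+0+1 mod 2 = 0
Syndrome = 0100
Non-zero syndrome: error at position 2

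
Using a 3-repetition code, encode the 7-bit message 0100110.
Repeat each bit 3× and concatenate:
0→000  1→111  0→000  0→000  1→111  1→111  0→000
Codeword = 000111000000111111000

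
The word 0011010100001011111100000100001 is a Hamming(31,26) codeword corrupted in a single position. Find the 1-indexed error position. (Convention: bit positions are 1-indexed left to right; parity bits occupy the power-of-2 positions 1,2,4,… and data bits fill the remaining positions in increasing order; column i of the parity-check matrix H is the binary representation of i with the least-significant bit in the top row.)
Syndrome s = H · r^T (mod 2), r = 0011010100001011111100000100001:
  s[0] = (1010101010101010101010101010101)·(0011010100001011111100000100001) mod 2 = 0+0+1+0+0+0+0+0+0+0+0+0+1+0+1+0+1+0+1+0+0+0+0+0+0+0+0+0+0+0+1 mod 2 = 0
  s[1] = (0110011001100110011001100110011)·(0011010100001011111100000100001) mod 2 = 0+0+1+0+0+1+0+0+0+0+0+0+0+0+1+0+0+1+1+0+0+0+0+0+0+1+0+0+0+0+1 mod 2 = 1
  s[2] = (0001111000011110000111100001111)·(0011010100001011111100000100001) mod 2 = 0+0+0+1+0+1+0+0+0+0+0+0+1+0+1+0+0+0+0+1+0+0+0+0+0+0+0+0+0+0+1 mod 2 = 0
  s[3] = (0000000111111110000000011111111)·(0011010100001011111100000100001) mod 2 = 0+0+0+0+0+0+0+1+0+0+0+0+1+0+1+0+0+0+0+0+0+0+0+0+0+1+0+0+0+0+1 mod 2 = 1
  s[4] = (0000000000000001111111111111111)·(0011010100001011111100000100001) mod 2 = 0+0+0+0+0+0+0+0+0+0+0+0+0+0+0+1+1+1+1+1+0+0+0+0+0+1+0+0+0+0+1 mod 2 = 1
Syndrome = 01011
Column i of H is the binary representation of i, so the syndrome is the binary index of the flipped bit.
Read s = 01011 with s[0] as LSB: 0·2^0 + 1·2^1 + 0·2^2 + 1·2^3 + 1·2^4 = 26.
Error is at bit position 26.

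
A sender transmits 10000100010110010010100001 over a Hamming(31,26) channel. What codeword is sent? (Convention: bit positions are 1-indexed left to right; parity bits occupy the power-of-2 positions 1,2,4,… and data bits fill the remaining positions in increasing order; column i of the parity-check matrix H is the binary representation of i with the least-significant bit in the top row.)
Codeword c = d · G (mod 2), d = 10000100010110010010100001:
  c[0] = d·G[:,0] = (10000100010110010010100001)·(11011010101101010101010101) mod 2 = 1+0+0+0+0+0+0+0+0+0+0+1+0+0+0+1+0+0+0+0+0+0+0+0+0+1 mod 2 = 0
  c[1] = d·G[:,1] = (10000100010110010010100001)·(10110110011011001100110011) mod 2 = 1+0+0+0+0+1+0+0+0+1+0+0+1+0+0+0+0+0+0+0+1+0+0+0+0+1 mod 2 = 0
  c[2] = d·G[:,2] = (10000100010110010010100001)·(10000000000000000000000000) mod 2 = 1+0+0+0+0+0+0+0+0+0+0+0+0+0+0+0+0+0+0+0+0+0+0+0+0+0 mod 2 = 1
  c[3] = d·G[:,3] = (10000100010110010010100001)·(01110001111000111100001111) mod 2 = 0+0+0+0+0+0+0+0+0+1+0+0+0+0+0+1+0+0+0+0+0+0+0+0+0+1 mod 2 = 1
  c[4] = d·G[:,4] = (10000100010110010010100001)·(01000000000000000000000000) mod 2 = 0+0+0+0+0+0+0+0+0+0+0+0+0+0+0+0+0+0+0+0+0+0+0+0+0+0 mod 2 = 0
  c[5] = d·G[:,5] = (10000100010110010010100001)·(00100000000000000000000000) mod 2 = 0+0+0+0+0+0+0+0+0+0+0+0+0+0+0+0+0+0+0+0+0+0+0+0+0+0 mod 2 = 0
  c[6] = d·G[:,6] = (10000100010110010010100001)·(00010000000000000000000000) mod 2 = 0+0+0+0+0+0+0+0+0+0+0+0+0+0+0+0+0+0+0+0+0+0+0+0+0+0 mod 2 = 0
  c[7] = d·G[:,7] = (10000100010110010010100001)·(00001111111000000011111111) mod 2 = 0+0+0+0+0+1+0+0+0+1+0+0+0+0+0+0+0+0+1+0+1+0+0+0+0+1 mod 2 = 1
  c[8] = d·G[:,8] = (10000100010110010010100001)·(00001000000000000000000000) mod 2 = 0+0+0+0+0+0+0+0+0+0+0+0+0+0+0+0+0+0+0+0+0+0+0+0+0+0 mod 2 = 0
  c[9] = d·G[:,9] = (10000100010110010010100001)·(00000100000000000000000000) mod 2 = 0+0+0+0+0+1+0+0+0+0+0+0+0+0+0+0+0+0+0+0+0+0+0+0+0+0 mod 2 = 1
  c[10] = d·G[:,10] = (10000100010110010010100001)·(00000010000000000000000000) mod 2 = 0+0+0+0+0+0+0+0+0+0+0+0+0+0+0+0+0+0+0+0+0+0+0+0+0+0 mod 2 = 0
  c[11] = d·G[:,11] = (10000100010110010010100001)·(00000001000000000000000000) mod 2 = 0+0+0+0+0+0+0+0+0+0+0+0+0+0+0+0+0+0+0+0+0+0+0+0+0+0 mod 2 = 0
  c[12] = d·G[:,12] = (10000100010110010010100001)·(00000000100000000000000000) mod 2 = 0+0+0+0+0+0+0+0+0+0+0+0+0+0+0+0+0+0+0+0+0+0+0+0+0+0 mod 2 = 0
  c[13] = d·G[:,13] = (10000100010110010010100001)·(00000000010000000000000000) mod 2 = 0+0+0+0+0+0+0+0+0+1+0+0+0+0+0+0+0+0+0+0+0+0+0+0+0+0 mod 2 = 1
  c[14] = d·G[:,14] = (10000100010110010010100001)·(00000000001000000000000000) mod 2 = 0+0+0+0+0+0+0+0+0+0+0+0+0+0+0+0+0+0+0+0+0+0+0+0+0+0 mod 2 = 0
  c[15] = d·G[:,15] = (10000100010110010010100001)·(00000000000111111111111111) mod 2 = 0+0+0+0+0+0+0+0+0+0+0+1+1+0+0+1+0+0+1+0+1+0+0+0+0+1 mod 2 = 0
  c[16] = d·G[:,16] = (10000100010110010010100001)·(00000000000100000000000000) mod 2 = 0+0+0+0+0+0+0+0+0+0+0+1+0+0+0+0+0+0+0+0+0+0+0+0+0+0 mod 2 = 1
  c[17] = d·G[:,17] = (10000100010110010010100001)·(00000000000010000000000000) mod 2 = 0+0+0+0+0+0+0+0+0+0+0+0+1+0+0+0+0+0+0+0+0+0+0+0+0+0 mod 2 = 1
  c[18] = d·G[:,18] = (10000100010110010010100001)·(00000000000001000000000000) mod 2 = 0+0+0+0+0+0+0+0+0+0+0+0+0+0+0+0+0+0+0+0+0+0+0+0+0+0 mod 2 = 0
  c[19] = d·G[:,19] = (10000100010110010010100001)·(00000000000000100000000000) mod 2 = 0+0+0+0+0+0+0+0+0+0+0+0+0+0+0+0+0+0+0+0+0+0+0+0+0+0 mod 2 = 0
  c[20] = d·G[:,20] = (10000100010110010010100001)·(00000000000000010000000000) mod 2 = 0+0+0+0+0+0+0+0+0+0+0+0+0+0+0+1+0+0+0+0+0+0+0+0+0+0 mod 2 = 1
  c[21] = d·G[:,21] = (10000100010110010010100001)·(00000000000000001000000000) mod 2 = 0+0+0+0+0+0+0+0+0+0+0+0+0+0+0+0+0+0+0+0+0+0+0+0+0+0 mod 2 = 0
  c[22] = d·G[:,22] = (10000100010110010010100001)·(00000000000000000100000000) mod 2 = 0+0+0+0+0+0+0+0+0+0+0+0+0+0+0+0+0+0+0+0+0+0+0+0+0+0 mod 2 = 0
  c[23] = d·G[:,23] = (10000100010110010010100001)·(00000000000000000010000000) mod 2 = 0+0+0+0+0+0+0+0+0+0+0+0+0+0+0+0+0+0+1+0+0+0+0+0+0+0 mod 2 = 1
  c[24] = d·G[:,24] = (10000100010110010010100001)·(00000000000000000001000000) mod 2 = 0+0+0+0+0+0+0+0+0+0+0+0+0+0+0+0+0+0+0+0+0+0+0+0+0+0 mod 2 = 0
  c[25] = d·G[:,25] = (10000100010110010010100001)·(00000000000000000000100000) mod 2 = 0+0+0+0+0+0+0+0+0+0+0+0+0+0+0+0+0+0+0+0+1+0+0+0+0+0 mod 2 = 1
  c[26] = d·G[:,26] = (10000100010110010010100001)·(00000000000000000000010000) mod 2 = 0+0+0+0+0+0+0+0+0+0+0+0+0+0+0+0+0+0+0+0+0+0+0+0+0+0 mod 2 = 0
  c[27] = d·G[:,27] = (10000100010110010010100001)·(00000000000000000000001000) mod 2 = 0+0+0+0+0+0+0+0+0+0+0+0+0+0+0+0+0+0+0+0+0+0+0+0+0+0 mod 2 = 0
  c[28] = d·G[:,28] = (10000100010110010010100001)·(00000000000000000000000100) mod 2 = 0+0+0+0+0+0+0+0+0+0+0+0+0+0+0+0+0+0+0+0+0+0+0+0+0+0 mod 2 = 0
  c[29] = d·G[:,29] = (10000100010110010010100001)·(00000000000000000000000010) mod 2 = 0+0+0+0+0+0+0+0+0+0+0+0+0+0+0+0+0+0+0+0+0+0+0+0+0+0 mod 2 = 0
  c[30] = d·G[:,30] = (10000100010110010010100001)·(00000000000000000000000001) mod 2 = 0+0+0+0+0+0+0+0+0+0+0+0+0+0+0+0+0+0+0+0+0+0+0+0+0+1 mod 2 = 1
Codeword = 0011000101000100110010010100001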